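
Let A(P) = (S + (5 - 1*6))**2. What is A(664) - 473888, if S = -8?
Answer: -473807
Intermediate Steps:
A(P) = 81 (A(P) = (-8 + (5 - 1*6))**2 = (-8 + (5 - 6))**2 = (-8 - 1)**2 = (-9)**2 = 81)
A(664) - 473888 = 81 - 473888 = -473807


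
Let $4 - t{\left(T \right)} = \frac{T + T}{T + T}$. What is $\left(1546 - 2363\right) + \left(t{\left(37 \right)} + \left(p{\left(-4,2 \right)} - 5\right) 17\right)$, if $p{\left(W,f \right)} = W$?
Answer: $-967$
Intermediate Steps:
$t{\left(T \right)} = 3$ ($t{\left(T \right)} = 4 - \frac{T + T}{T + T} = 4 - \frac{2 T}{2 T} = 4 - 2 T \frac{1}{2 T} = 4 - 1 = 3$)
$\left(1546 - 2363\right) + \left(t{\left(37 \right)} + \left(p{\left(-4,2 \right)} - 5\right) 17\right) = \left(1546 - 2363\right) + \left(3 + \left(-4 - 5\right) 17\right) = -817 + \left(3 - 153\right) = -817 - 150 = -967$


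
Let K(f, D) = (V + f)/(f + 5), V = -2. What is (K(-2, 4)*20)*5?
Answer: -400/3 ≈ -133.33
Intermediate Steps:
K(f, D) = (-2 + f)/(5 + f) (K(f, D) = (-2 + f)/(f + 5) = (-2 + f)/(5 + f))
(K(-2, 4)*20)*5 = (((-2 - 2)/(5 - 2))*20)*5 = ((-4/3)*20)*5 = (((1/3)*(-4))*20)*5 = -4/3*20*5 = -80/3*5 = -400/3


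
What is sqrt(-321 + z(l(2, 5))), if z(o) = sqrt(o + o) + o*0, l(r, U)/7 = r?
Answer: sqrt(-321 + 2*sqrt(7)) ≈ 17.768*I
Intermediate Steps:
l(r, U) = 7*r
z(o) = sqrt(2)*sqrt(o) (z(o) = sqrt(2*o) + 0 = sqrt(2)*sqrt(o) + 0 = sqrt(2)*sqrt(o))
sqrt(-321 + z(l(2, 5))) = sqrt(-321 + sqrt(2)*sqrt(7*2)) = sqrt(-321 + sqrt(2)*sqrt(14)) = sqrt(-321 + 2*sqrt(7))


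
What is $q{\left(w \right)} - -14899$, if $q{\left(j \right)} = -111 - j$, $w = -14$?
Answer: $14802$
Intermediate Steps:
$q{\left(w \right)} - -14899 = \left(-111 - -14\right) - -14899 = \left(-111 + 14\right) + 14899 = -97 + 14899 = 14802$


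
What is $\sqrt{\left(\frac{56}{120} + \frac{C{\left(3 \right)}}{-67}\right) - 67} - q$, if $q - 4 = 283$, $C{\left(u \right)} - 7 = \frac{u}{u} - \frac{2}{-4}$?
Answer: $-287 + \frac{i \sqrt{269313870}}{2010} \approx -287.0 + 8.1646 i$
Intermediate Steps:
$C{\left(u \right)} = \frac{17}{2}$ ($C{\left(u \right)} = 7 + \left(\frac{u}{u} - \frac{2}{-4}\right) = 7 + \left(1 - - \frac{1}{2}\right) = 7 + \left(1 + \frac{1}{2}\right) = 7 + \frac{3}{2} = \frac{17}{2}$)
$q = 287$ ($q = 4 + 283 = 287$)
$\sqrt{\left(\frac{56}{120} + \frac{C{\left(3 \right)}}{-67}\right) - 67} - q = \sqrt{\left(\frac{56}{120} + \frac{17}{2 \left(-67\right)}\right) - 67} - 287 = \sqrt{\left(56 \cdot \frac{1}{120} + \frac{17}{2} \left(- \frac{1}{67}\right)\right) - 67} - 287 = \sqrt{\left(\frac{7}{15} - \frac{17}{134}\right) - 67} - 287 = \sqrt{\frac{683}{2010} - 67} - 287 = \sqrt{- \frac{133987}{2010}} - 287 = \frac{i \sqrt{269313870}}{2010} - 287 = -287 + \frac{i \sqrt{269313870}}{2010}$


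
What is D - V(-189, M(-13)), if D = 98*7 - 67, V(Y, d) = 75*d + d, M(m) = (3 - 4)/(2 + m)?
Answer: 6733/11 ≈ 612.09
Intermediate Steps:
M(m) = -1/(2 + m)
V(Y, d) = 76*d
D = 619 (D = 686 - 67 = 619)
D - V(-189, M(-13)) = 619 - 76*(-1/(2 - 13)) = 619 - 76*(-1/(-11)) = 619 - 76*(-1*(-1/11)) = 619 - 76/11 = 6733/11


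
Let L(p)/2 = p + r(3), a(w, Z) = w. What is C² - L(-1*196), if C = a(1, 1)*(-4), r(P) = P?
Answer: 402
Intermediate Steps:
L(p) = 6 + 2*p (L(p) = 2*(p + 3) = 2*(3 + p) = 6 + 2*p)
C = -4 (C = 1*(-4) = -4)
C² - L(-1*196) = (-4)² - (6 + 2*(-1*196)) = 16 - (6 + 2*(-196)) = 16 - (6 - 392) = 16 - 1*(-386) = 16 + 386 = 402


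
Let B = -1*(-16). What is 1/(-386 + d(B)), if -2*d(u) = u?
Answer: -1/394 ≈ -0.0025381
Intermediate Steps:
B = 16
d(u) = -u/2
1/(-386 + d(B)) = 1/(-386 - ½*16) = 1/(-386 - 8) = 1/(-394) = -1/394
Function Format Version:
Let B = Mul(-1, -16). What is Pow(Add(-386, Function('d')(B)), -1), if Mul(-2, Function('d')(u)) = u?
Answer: Rational(-1, 394) ≈ -0.0025381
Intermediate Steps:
B = 16
Function('d')(u) = Mul(Rational(-1, 2), u)
Pow(Add(-386, Function('d')(B)), -1) = Pow(Add(-386, Mul(Rational(-1, 2), 16)), -1) = Pow(Add(-386, -8), -1) = Pow(-394, -1) = Rational(-1, 394)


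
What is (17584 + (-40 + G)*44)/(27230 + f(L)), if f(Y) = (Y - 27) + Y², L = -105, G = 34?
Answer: 17320/38123 ≈ 0.45432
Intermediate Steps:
f(Y) = -27 + Y + Y² (f(Y) = (-27 + Y) + Y² = -27 + Y + Y²)
(17584 + (-40 + G)*44)/(27230 + f(L)) = (17584 + (-40 + 34)*44)/(27230 + (-27 - 105 + (-105)²)) = (17584 - 6*44)/(27230 + (-27 - 105 + 11025)) = (17584 - 264)/(27230 + 10893) = 17320/38123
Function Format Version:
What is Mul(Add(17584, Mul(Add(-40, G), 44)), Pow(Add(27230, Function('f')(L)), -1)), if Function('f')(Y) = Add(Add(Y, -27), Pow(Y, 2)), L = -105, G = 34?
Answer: Rational(17320, 38123) ≈ 0.45432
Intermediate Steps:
Function('f')(Y) = Add(-27, Y, Pow(Y, 2)) (Function('f')(Y) = Add(Add(-27, Y), Pow(Y, 2)) = Add(-27, Y, Pow(Y, 2)))
Mul(Add(17584, Mul(Add(-40, G), 44)), Pow(Add(27230, Function('f')(L)), -1)) = Mul(Add(17584, Mul(Add(-40, 34), 44)), Pow(Add(27230, Add(-27, -105, Pow(-105, 2))), -1)) = Mul(Add(17584, Mul(-6, 44)), Pow(Add(27230, Add(-27, -105, 11025)), -1)) = Mul(Add(17584, -264), Pow(Add(27230, 10893), -1)) = Mul(17320, Pow(38123, -1)) = Mul(17320, Rational(1, 38123)) = Rational(17320, 38123)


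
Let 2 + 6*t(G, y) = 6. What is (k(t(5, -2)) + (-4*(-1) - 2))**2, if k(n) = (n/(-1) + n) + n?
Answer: 64/9 ≈ 7.1111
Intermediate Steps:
t(G, y) = 2/3 (t(G, y) = -1/3 + (1/6)*6 = -1/3 + 1 = 2/3)
k(n) = n (k(n) = (n*(-1) + n) + n = (-n + n) + n = 0 + n = n)
(k(t(5, -2)) + (-4*(-1) - 2))**2 = (2/3 + (-4*(-1) - 2))**2 = (2/3 + (4 - 2))**2 = (2/3 + 2)**2 = (8/3)**2 = 64/9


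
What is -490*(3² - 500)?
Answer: 240590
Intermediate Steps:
-490*(3² - 500) = -490*(9 - 500) = -490*(-491) = 240590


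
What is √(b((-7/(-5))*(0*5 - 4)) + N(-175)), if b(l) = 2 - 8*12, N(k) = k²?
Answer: √30531 ≈ 174.73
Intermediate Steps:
b(l) = -94 (b(l) = 2 - 96 = -94)
√(b((-7/(-5))*(0*5 - 4)) + N(-175)) = √(-94 + (-175)²) = √(-94 + 30625) = √30531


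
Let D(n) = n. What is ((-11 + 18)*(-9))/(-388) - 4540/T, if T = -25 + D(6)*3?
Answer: 1761961/2716 ≈ 648.73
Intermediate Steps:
T = -7 (T = -25 + 6*3 = -25 + 18 = -7)
((-11 + 18)*(-9))/(-388) - 4540/T = ((-11 + 18)*(-9))/(-388) - 4540/(-7) = (7*(-9))*(-1/388) - 4540*(-1/7) = -63*(-1/388) + 4540/7 = 63/388 + 4540/7 = 1761961/2716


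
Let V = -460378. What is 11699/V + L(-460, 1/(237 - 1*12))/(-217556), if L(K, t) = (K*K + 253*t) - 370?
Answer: -11226526903517/11267774568900 ≈ -0.99634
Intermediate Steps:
L(K, t) = -370 + K**2 + 253*t (L(K, t) = (K**2 + 253*t) - 370 = -370 + K**2 + 253*t)
11699/V + L(-460, 1/(237 - 1*12))/(-217556) = 11699/(-460378) + (-370 + (-460)**2 + 253/(237 - 1*12))/(-217556) = 11699*(-1/460378) + (-370 + 211600 + 253/(237 - 12))*(-1/217556) = -11699/460378 + (-370 + 211600 + 253/225)*(-1/217556) = -11699/460378 + (47527003/225)*(-1/217556) = -11699/460378 - 47527003/48950100 = -11226526903517/11267774568900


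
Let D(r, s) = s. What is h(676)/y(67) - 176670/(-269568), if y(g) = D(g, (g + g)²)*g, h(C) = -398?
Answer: 226961441/346478976 ≈ 0.65505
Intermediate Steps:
y(g) = 4*g³ (y(g) = (g + g)²*g = (2*g)²*g = (4*g²)*g = 4*g³)
h(676)/y(67) - 176670/(-269568) = -398/(4*67³) - 176670/(-269568) = -398/(4*300763) - 176670*(-1/269568) = -398/1203052 + 755/1152 = -398*1/1203052 + 755/1152 = -199/601526 + 755/1152 = 226961441/346478976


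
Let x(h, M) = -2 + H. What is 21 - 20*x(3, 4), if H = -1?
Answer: 81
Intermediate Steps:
x(h, M) = -3 (x(h, M) = -2 - 1 = -3)
21 - 20*x(3, 4) = 21 - 20*(-3) = 21 + 60 = 81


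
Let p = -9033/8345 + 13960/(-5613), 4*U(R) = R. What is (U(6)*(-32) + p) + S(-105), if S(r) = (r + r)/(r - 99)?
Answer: -80489001131/1592576490 ≈ -50.540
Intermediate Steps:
U(R) = R/4
p = -167198429/46840485 (p = -9033*1/8345 + 13960*(-1/5613) = -9033/8345 - 13960/5613 = -167198429/46840485 ≈ -3.5695)
S(r) = 2*r/(-99 + r) (S(r) = (2*r)/(-99 + r) = 2*r/(-99 + r))
(U(6)*(-32) + p) + S(-105) = (((¼)*6)*(-32) - 167198429/46840485) + 2*(-105)/(-99 - 105) = ((3/2)*(-32) - 167198429/46840485) + 2*(-105)/(-204) = (-48 - 167198429/46840485) + 2*(-105)*(-1/204) = -2415541709/46840485 + 35/34 = -80489001131/1592576490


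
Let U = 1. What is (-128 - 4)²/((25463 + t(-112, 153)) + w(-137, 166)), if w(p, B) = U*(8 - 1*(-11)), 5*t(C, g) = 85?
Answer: 17424/25499 ≈ 0.68332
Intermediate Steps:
t(C, g) = 17 (t(C, g) = (⅕)*85 = 17)
w(p, B) = 19 (w(p, B) = 1*(8 - 1*(-11)) = 1*(8 + 11) = 1*19 = 19)
(-128 - 4)²/((25463 + t(-112, 153)) + w(-137, 166)) = (-128 - 4)²/((25463 + 17) + 19) = (-132)²/(25480 + 19) = 17424/25499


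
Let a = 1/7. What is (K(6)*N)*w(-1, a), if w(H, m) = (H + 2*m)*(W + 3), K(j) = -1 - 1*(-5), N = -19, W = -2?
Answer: 380/7 ≈ 54.286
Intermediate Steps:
a = ⅐ ≈ 0.14286
K(j) = 4 (K(j) = -1 + 5 = 4)
w(H, m) = H + 2*m (w(H, m) = (H + 2*m)*(-2 + 3) = (H + 2*m)*1 = H + 2*m)
(K(6)*N)*w(-1, a) = (4*(-19))*(-1 + 2*(⅐)) = -76*(-1 + 2/7) = -76*(-5/7) = 380/7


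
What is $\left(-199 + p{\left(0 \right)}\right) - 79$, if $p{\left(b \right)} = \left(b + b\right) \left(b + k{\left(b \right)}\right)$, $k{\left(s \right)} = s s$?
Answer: $-278$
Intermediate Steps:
$k{\left(s \right)} = s^{2}$
$p{\left(b \right)} = 2 b \left(b + b^{2}\right)$ ($p{\left(b \right)} = \left(b + b\right) \left(b + b^{2}\right) = 2 b \left(b + b^{2}\right)$)
$\left(-199 + p{\left(0 \right)}\right) - 79 = \left(-199 + 2 \cdot 0^{2} \left(1 + 0\right)\right) - 79 = \left(-199 + 2 \cdot 0 \cdot 1\right) - 79 = \left(-199 + 0\right) - 79 = -199 - 79 = -278$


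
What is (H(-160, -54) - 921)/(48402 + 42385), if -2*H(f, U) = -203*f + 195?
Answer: -34517/181574 ≈ -0.19010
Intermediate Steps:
H(f, U) = -195/2 + 203*f/2 (H(f, U) = -(-203*f + 195)/2 = -(195 - 203*f)/2 = -195/2 + 203*f/2)
(H(-160, -54) - 921)/(48402 + 42385) = ((-195/2 + (203/2)*(-160)) - 921)/(48402 + 42385) = ((-195/2 - 16240) - 921)/90787 = (-32675/2 - 921)*(1/90787) = -34517/2*1/90787 = -34517/181574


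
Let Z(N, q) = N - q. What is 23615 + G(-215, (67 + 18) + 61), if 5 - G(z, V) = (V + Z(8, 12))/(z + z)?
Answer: 5078371/215 ≈ 23620.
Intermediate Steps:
G(z, V) = 5 - (-4 + V)/(2*z) (G(z, V) = 5 - (V + (8 - 1*12))/(z + z) = 5 - (V + (8 - 12))/(2*z) = 5 - (V - 4)*1/(2*z) = 5 - (-4 + V)*1/(2*z) = 5 - (-4 + V)/(2*z))
23615 + G(-215, (67 + 18) + 61) = 23615 + (½)*(4 - ((67 + 18) + 61) + 10*(-215))/(-215) = 23615 + (½)*(-1/215)*(4 - (85 + 61) - 2150) = 23615 + (½)*(-1/215)*(4 - 1*146 - 2150) = 23615 + (½)*(-1/215)*(4 - 146 - 2150) = 23615 + (½)*(-1/215)*(-2292) = 23615 + 1146/215 = 5078371/215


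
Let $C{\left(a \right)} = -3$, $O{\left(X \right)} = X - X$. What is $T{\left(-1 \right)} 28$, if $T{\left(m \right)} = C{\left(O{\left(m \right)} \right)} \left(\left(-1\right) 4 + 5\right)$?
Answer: $-84$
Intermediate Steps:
$O{\left(X \right)} = 0$
$T{\left(m \right)} = -3$ ($T{\left(m \right)} = - 3 \left(\left(-1\right) 4 + 5\right) = - 3 \left(-4 + 5\right) = \left(-3\right) 1 = -3$)
$T{\left(-1 \right)} 28 = \left(-3\right) 28 = -84$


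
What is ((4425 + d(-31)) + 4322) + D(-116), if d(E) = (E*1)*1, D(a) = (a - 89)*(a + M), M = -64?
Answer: 45616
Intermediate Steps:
D(a) = (-89 + a)*(-64 + a) (D(a) = (a - 89)*(a - 64) = (-89 + a)*(-64 + a))
d(E) = E (d(E) = E*1 = E)
((4425 + d(-31)) + 4322) + D(-116) = ((4425 - 31) + 4322) + (5696 + (-116)² - 153*(-116)) = (4394 + 4322) + (5696 + 13456 + 17748) = 8716 + 36900 = 45616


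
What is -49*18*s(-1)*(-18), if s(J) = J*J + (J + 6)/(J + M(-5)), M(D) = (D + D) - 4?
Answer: 10584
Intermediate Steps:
M(D) = -4 + 2*D (M(D) = 2*D - 4 = -4 + 2*D)
s(J) = J**2 + (6 + J)/(-14 + J) (s(J) = J*J + (J + 6)/(J + (-4 + 2*(-5))) = J**2 + (6 + J)/(J + (-4 - 10)) = J**2 + (6 + J)/(J - 14) = J**2 + (6 + J)/(-14 + J))
-49*18*s(-1)*(-18) = -49*18*((6 - 1 + (-1)**3 - 14*(-1)**2)/(-14 - 1))*(-18) = -49*18*((6 - 1 - 1 - 14*1)/(-15))*(-18) = -49*18*(-(6 - 1 - 1 - 14)/15)*(-18) = -49*18*(-1/15*(-10))*(-18) = -49*18*(2/3)*(-18) = -588*(-18) = -49*(-216) = 10584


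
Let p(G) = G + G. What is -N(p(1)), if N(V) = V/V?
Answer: -1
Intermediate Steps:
p(G) = 2*G
N(V) = 1
-N(p(1)) = -1*1 = -1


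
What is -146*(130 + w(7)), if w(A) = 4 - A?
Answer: -18542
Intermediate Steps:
-146*(130 + w(7)) = -146*(130 + (4 - 1*7)) = -146*(130 + (4 - 7)) = -146*(130 - 3) = -146*127 = -18542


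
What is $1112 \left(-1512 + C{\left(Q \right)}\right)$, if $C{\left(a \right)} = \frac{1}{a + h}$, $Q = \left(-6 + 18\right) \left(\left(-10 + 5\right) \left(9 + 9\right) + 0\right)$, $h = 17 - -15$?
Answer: $- \frac{220256203}{131} \approx -1.6813 \cdot 10^{6}$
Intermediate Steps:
$h = 32$ ($h = 17 + 15 = 32$)
$Q = -1080$ ($Q = 12 \left(\left(-5\right) 18 + 0\right) = 12 \left(-90 + 0\right) = 12 \left(-90\right) = -1080$)
$C{\left(a \right)} = \frac{1}{32 + a}$ ($C{\left(a \right)} = \frac{1}{a + 32} = \frac{1}{32 + a}$)
$1112 \left(-1512 + C{\left(Q \right)}\right) = 1112 \left(-1512 + \frac{1}{32 - 1080}\right) = 1112 \left(-1512 + \frac{1}{-1048}\right) = 1112 \left(-1512 - \frac{1}{1048}\right) = 1112 \left(- \frac{1584577}{1048}\right) = - \frac{220256203}{131}$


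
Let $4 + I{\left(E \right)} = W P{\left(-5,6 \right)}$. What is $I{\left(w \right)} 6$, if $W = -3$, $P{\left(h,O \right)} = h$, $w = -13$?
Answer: $66$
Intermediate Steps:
$I{\left(E \right)} = 11$ ($I{\left(E \right)} = -4 - -15 = -4 + 15 = 11$)
$I{\left(w \right)} 6 = 11 \cdot 6 = 66$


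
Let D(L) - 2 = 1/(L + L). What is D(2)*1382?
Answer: 6219/2 ≈ 3109.5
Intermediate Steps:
D(L) = 2 + 1/(2*L) (D(L) = 2 + 1/(L + L) = 2 + 1/(2*L))
D(2)*1382 = (2 + (½)/2)*1382 = (2 + (½)*(½))*1382 = (2 + ¼)*1382 = (9/4)*1382 = 6219/2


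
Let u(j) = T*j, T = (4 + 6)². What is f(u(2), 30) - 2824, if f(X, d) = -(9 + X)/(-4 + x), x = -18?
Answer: -5629/2 ≈ -2814.5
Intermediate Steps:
T = 100 (T = 10² = 100)
u(j) = 100*j
f(X, d) = 9/22 + X/22 (f(X, d) = -(9 + X)/(-4 - 18) = -(9 + X)/(-22) = -(9 + X)*(-1)/22 = -(-9/22 - X/22) = 9/22 + X/22)
f(u(2), 30) - 2824 = (9/22 + (100*2)/22) - 2824 = (9/22 + (1/22)*200) - 2824 = (9/22 + 100/11) - 2824 = 19/2 - 2824 = -5629/2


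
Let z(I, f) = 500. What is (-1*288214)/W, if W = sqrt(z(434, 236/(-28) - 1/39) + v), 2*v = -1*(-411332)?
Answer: -144107*sqrt(206166)/103083 ≈ -634.76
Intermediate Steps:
v = 205666 (v = (-1*(-411332))/2 = (1/2)*411332 = 205666)
W = sqrt(206166) (W = sqrt(500 + 205666) = sqrt(206166) ≈ 454.06)
(-1*288214)/W = (-1*288214)/(sqrt(206166)) = -144107*sqrt(206166)/103083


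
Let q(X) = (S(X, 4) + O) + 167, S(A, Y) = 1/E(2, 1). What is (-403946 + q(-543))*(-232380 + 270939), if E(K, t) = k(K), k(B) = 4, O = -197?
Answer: -62307603777/4 ≈ -1.5577e+10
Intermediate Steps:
E(K, t) = 4
S(A, Y) = ¼ (S(A, Y) = 1/4 = ¼)
q(X) = -119/4 (q(X) = (¼ - 197) + 167 = -787/4 + 167 = -119/4)
(-403946 + q(-543))*(-232380 + 270939) = (-403946 - 119/4)*(-232380 + 270939) = -1615903/4*38559 = -62307603777/4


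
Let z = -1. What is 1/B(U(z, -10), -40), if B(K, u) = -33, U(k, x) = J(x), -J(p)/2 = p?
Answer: -1/33 ≈ -0.030303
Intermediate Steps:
J(p) = -2*p
U(k, x) = -2*x
1/B(U(z, -10), -40) = 1/(-33) = -1/33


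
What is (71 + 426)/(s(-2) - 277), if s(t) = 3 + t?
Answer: -497/276 ≈ -1.8007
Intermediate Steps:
(71 + 426)/(s(-2) - 277) = (71 + 426)/((3 - 2) - 277) = 497/(1 - 277) = 497/(-276) = 497*(-1/276) = -497/276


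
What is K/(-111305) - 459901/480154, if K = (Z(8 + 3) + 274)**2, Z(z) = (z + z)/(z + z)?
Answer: -17500185411/10688708194 ≈ -1.6373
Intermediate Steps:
Z(z) = 1 (Z(z) = (2*z)/((2*z)) = (2*z)*(1/(2*z)) = 1)
K = 75625 (K = (1 + 274)**2 = 275**2 = 75625)
K/(-111305) - 459901/480154 = 75625/(-111305) - 459901/480154 = 75625*(-1/111305) - 459901*1/480154 = -15125/22261 - 459901/480154 = -17500185411/10688708194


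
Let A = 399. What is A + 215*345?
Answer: 74574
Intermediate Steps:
A + 215*345 = 399 + 215*345 = 399 + 74175 = 74574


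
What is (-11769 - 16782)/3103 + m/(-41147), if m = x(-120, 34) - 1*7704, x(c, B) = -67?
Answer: -1150674584/127679141 ≈ -9.0122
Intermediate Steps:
m = -7771 (m = -67 - 1*7704 = -67 - 7704 = -7771)
(-11769 - 16782)/3103 + m/(-41147) = (-11769 - 16782)/3103 - 7771/(-41147) = -28551*1/3103 - 7771*(-1/41147) = -28551/3103 + 7771/41147 = -1150674584/127679141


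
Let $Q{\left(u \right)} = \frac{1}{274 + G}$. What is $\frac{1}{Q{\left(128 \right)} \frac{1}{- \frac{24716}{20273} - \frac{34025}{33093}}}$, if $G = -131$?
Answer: $- \frac{19600300369}{60990399} \approx -321.37$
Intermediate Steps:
$Q{\left(u \right)} = \frac{1}{143}$ ($Q{\left(u \right)} = \frac{1}{274 - 131} = \frac{1}{143}$)
$\frac{1}{Q{\left(128 \right)} \frac{1}{- \frac{24716}{20273} - \frac{34025}{33093}}} = \frac{1}{\frac{1}{143} \frac{1}{- \frac{24716}{20273} - \frac{34025}{33093}}} = \frac{1}{\frac{1}{143} \frac{1}{- \frac{1507715413}{670894389}}} = \frac{1}{\frac{1}{143} \left(- \frac{670894389}{1507715413}\right)} = \frac{1}{- \frac{60990399}{19600300369}} = - \frac{19600300369}{60990399}$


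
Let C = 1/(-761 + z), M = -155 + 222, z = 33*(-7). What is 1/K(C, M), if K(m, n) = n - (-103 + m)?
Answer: 992/168641 ≈ 0.0058823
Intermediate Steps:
z = -231
M = 67
C = -1/992 (C = 1/(-761 - 231) = 1/(-992) = -1/992 ≈ -0.0010081)
K(m, n) = 103 + n - m (K(m, n) = n + (103 - m) = 103 + n - m)
1/K(C, M) = 1/(103 + 67 - 1*(-1/992)) = 1/(103 + 67 + 1/992) = 1/(168641/992) = 992/168641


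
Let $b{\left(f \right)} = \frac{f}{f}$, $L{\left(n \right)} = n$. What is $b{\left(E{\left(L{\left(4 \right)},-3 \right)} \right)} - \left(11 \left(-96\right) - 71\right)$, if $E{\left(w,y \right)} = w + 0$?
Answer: $1128$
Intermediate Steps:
$E{\left(w,y \right)} = w$
$b{\left(f \right)} = 1$
$b{\left(E{\left(L{\left(4 \right)},-3 \right)} \right)} - \left(11 \left(-96\right) - 71\right) = 1 - \left(11 \left(-96\right) - 71\right) = 1 - \left(-1056 - 71\right) = 1 - -1127 = 1 + 1127 = 1128$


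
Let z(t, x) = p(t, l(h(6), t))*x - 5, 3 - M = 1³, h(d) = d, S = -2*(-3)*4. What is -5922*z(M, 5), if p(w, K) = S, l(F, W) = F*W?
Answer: -681030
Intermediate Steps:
S = 24 (S = 6*4 = 24)
p(w, K) = 24
M = 2 (M = 3 - 1*1³ = 3 - 1*1 = 3 - 1 = 2)
z(t, x) = -5 + 24*x (z(t, x) = 24*x - 5 = -5 + 24*x)
-5922*z(M, 5) = -5922*(-5 + 24*5) = -5922*(-5 + 120) = -5922*115 = -681030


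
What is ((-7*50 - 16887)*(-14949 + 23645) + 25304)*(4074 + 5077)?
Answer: -1371438846848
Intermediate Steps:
((-7*50 - 16887)*(-14949 + 23645) + 25304)*(4074 + 5077) = ((-350 - 16887)*8696 + 25304)*9151 = (-17237*8696 + 25304)*9151 = (-149892952 + 25304)*9151 = -149867648*9151 = -1371438846848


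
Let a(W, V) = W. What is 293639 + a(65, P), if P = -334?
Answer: 293704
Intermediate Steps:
293639 + a(65, P) = 293639 + 65 = 293704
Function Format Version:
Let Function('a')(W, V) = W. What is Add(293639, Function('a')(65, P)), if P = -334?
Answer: 293704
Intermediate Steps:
Add(293639, Function('a')(65, P)) = Add(293639, 65) = 293704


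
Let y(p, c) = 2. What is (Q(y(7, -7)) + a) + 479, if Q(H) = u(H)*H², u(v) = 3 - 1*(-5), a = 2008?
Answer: 2519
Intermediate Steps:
u(v) = 8 (u(v) = 3 + 5 = 8)
Q(H) = 8*H²
(Q(y(7, -7)) + a) + 479 = (8*2² + 2008) + 479 = (8*4 + 2008) + 479 = (32 + 2008) + 479 = 2040 + 479 = 2519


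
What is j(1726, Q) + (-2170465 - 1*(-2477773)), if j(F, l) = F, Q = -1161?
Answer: 309034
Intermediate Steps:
j(1726, Q) + (-2170465 - 1*(-2477773)) = 1726 + (-2170465 - 1*(-2477773)) = 1726 + (-2170465 + 2477773) = 1726 + 307308 = 309034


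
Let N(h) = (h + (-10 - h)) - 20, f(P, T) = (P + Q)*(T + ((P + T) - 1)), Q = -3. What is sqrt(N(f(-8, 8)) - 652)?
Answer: I*sqrt(682) ≈ 26.115*I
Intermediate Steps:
f(P, T) = (-3 + P)*(-1 + P + 2*T) (f(P, T) = (P - 3)*(T + ((P + T) - 1)) = (-3 + P)*(T + (-1 + P + T)) = (-3 + P)*(-1 + P + 2*T))
N(h) = -30 (N(h) = -10 - 20 = -30)
sqrt(N(f(-8, 8)) - 652) = sqrt(-30 - 652) = sqrt(-682) = I*sqrt(682)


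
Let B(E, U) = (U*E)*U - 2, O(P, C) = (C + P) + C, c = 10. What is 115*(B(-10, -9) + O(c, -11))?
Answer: -94760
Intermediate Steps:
O(P, C) = P + 2*C
B(E, U) = -2 + E*U**2 (B(E, U) = (E*U)*U - 2 = E*U**2 - 2 = -2 + E*U**2)
115*(B(-10, -9) + O(c, -11)) = 115*((-2 - 10*(-9)**2) + (10 + 2*(-11))) = 115*((-2 - 10*81) + (10 - 22)) = 115*((-2 - 810) - 12) = 115*(-812 - 12) = 115*(-824) = -94760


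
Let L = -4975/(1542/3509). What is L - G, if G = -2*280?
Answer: -16593755/1542 ≈ -10761.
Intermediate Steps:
L = -17457275/1542 (L = -4975/(1542*(1/3509)) = -4975/1542/3509 = -4975*3509/1542 = -17457275/1542 ≈ -11321.)
G = -560
L - G = -17457275/1542 - 1*(-560) = -17457275/1542 + 560 = -16593755/1542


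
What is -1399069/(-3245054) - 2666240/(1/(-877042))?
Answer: 7588248753291951389/3245054 ≈ 2.3384e+12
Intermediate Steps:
-1399069/(-3245054) - 2666240/(1/(-877042)) = -1399069*(-1/3245054) - 2666240/(-1/877042) = 1399069/3245054 - 2666240*(-877042) = 1399069/3245054 + 2338404462080 = 7588248753291951389/3245054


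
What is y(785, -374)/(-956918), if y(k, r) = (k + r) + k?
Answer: -598/478459 ≈ -0.0012498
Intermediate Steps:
y(k, r) = r + 2*k
y(785, -374)/(-956918) = (-374 + 2*785)/(-956918) = (-374 + 1570)*(-1/956918) = 1196*(-1/956918) = -598/478459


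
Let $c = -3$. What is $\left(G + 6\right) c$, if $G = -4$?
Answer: $-6$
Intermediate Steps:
$\left(G + 6\right) c = \left(-4 + 6\right) \left(-3\right) = 2 \left(-3\right) = -6$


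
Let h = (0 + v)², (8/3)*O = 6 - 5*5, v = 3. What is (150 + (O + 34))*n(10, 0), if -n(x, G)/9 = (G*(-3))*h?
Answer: 0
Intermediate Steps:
O = -57/8 (O = 3*(6 - 5*5)/8 = 3*(6 - 25)/8 = (3/8)*(-19) = -57/8 ≈ -7.1250)
h = 9 (h = (0 + 3)² = 3² = 9)
n(x, G) = 243*G (n(x, G) = -9*G*(-3)*9 = -9*(-3*G)*9 = -(-243)*G = 243*G)
(150 + (O + 34))*n(10, 0) = (150 + (-57/8 + 34))*(243*0) = (150 + 215/8)*0 = (1415/8)*0 = 0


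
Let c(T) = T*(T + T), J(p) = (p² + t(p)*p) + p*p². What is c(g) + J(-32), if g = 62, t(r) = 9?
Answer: -24344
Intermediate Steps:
J(p) = p² + p³ + 9*p (J(p) = (p² + 9*p) + p*p² = (p² + 9*p) + p³ = p² + p³ + 9*p)
c(T) = 2*T² (c(T) = T*(2*T) = 2*T²)
c(g) + J(-32) = 2*62² - 32*(9 - 32 + (-32)²) = 2*3844 - 32*(9 - 32 + 1024) = 7688 - 32*1001 = 7688 - 32032 = -24344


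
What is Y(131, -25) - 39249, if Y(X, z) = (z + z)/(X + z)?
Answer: -2080222/53 ≈ -39250.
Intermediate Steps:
Y(X, z) = 2*z/(X + z) (Y(X, z) = (2*z)/(X + z) = 2*z/(X + z))
Y(131, -25) - 39249 = 2*(-25)/(131 - 25) - 39249 = 2*(-25)/106 - 39249 = 2*(-25)*(1/106) - 39249 = -25/53 - 39249 = -2080222/53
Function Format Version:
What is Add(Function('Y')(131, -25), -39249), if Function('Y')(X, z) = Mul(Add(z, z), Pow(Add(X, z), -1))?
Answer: Rational(-2080222, 53) ≈ -39250.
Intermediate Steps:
Function('Y')(X, z) = Mul(2, z, Pow(Add(X, z), -1)) (Function('Y')(X, z) = Mul(Mul(2, z), Pow(Add(X, z), -1)) = Mul(2, z, Pow(Add(X, z), -1)))
Add(Function('Y')(131, -25), -39249) = Add(Mul(2, -25, Pow(Add(131, -25), -1)), -39249) = Add(Mul(2, -25, Pow(106, -1)), -39249) = Add(Mul(2, -25, Rational(1, 106)), -39249) = Add(Rational(-25, 53), -39249) = Rational(-2080222, 53)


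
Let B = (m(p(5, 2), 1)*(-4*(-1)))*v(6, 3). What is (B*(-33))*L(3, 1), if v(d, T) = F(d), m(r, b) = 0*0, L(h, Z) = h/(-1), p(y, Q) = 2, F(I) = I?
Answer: 0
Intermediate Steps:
L(h, Z) = -h (L(h, Z) = h*(-1) = -h)
m(r, b) = 0
v(d, T) = d
B = 0 (B = (0*(-4*(-1)))*6 = (0*4)*6 = 0*6 = 0)
(B*(-33))*L(3, 1) = (0*(-33))*(-1*3) = 0*(-3) = 0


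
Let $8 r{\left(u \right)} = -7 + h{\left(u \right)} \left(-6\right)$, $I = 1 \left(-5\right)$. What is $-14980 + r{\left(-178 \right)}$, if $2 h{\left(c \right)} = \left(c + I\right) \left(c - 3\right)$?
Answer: $-27402$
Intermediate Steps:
$I = -5$
$h{\left(c \right)} = \frac{\left(-5 + c\right) \left(-3 + c\right)}{2}$ ($h{\left(c \right)} = \frac{\left(c - 5\right) \left(c - 3\right)}{2} = \frac{\left(-5 + c\right) \left(-3 + c\right)}{2}$)
$r{\left(u \right)} = - \frac{13}{2} + 3 u - \frac{3 u^{2}}{8}$ ($r{\left(u \right)} = \frac{-7 + \left(\frac{15}{2} + \frac{u^{2}}{2} - 4 u\right) \left(-6\right)}{8} = \frac{-7 - \left(45 - 24 u + 3 u^{2}\right)}{8} = \frac{-52 - 3 u^{2} + 24 u}{8} = - \frac{13}{2} + 3 u - \frac{3 u^{2}}{8}$)
$-14980 + r{\left(-178 \right)} = -14980 - \left(\frac{1081}{2} + \frac{23763}{2}\right) = -14980 - 12422 = -27402$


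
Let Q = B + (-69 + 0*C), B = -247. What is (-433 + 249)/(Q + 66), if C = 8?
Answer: 92/125 ≈ 0.73600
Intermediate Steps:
Q = -316 (Q = -247 + (-69 + 0*8) = -247 + (-69 + 0) = -247 - 69 = -316)
(-433 + 249)/(Q + 66) = (-433 + 249)/(-316 + 66) = -184/(-250) = -184*(-1/250) = 92/125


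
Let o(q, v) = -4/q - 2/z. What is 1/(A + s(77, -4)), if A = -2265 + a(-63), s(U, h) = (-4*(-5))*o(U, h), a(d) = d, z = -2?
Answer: -77/177796 ≈ -0.00043308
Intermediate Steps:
o(q, v) = 1 - 4/q (o(q, v) = -4/q - 2/(-2) = -4/q - 2*(-½) = -4/q + 1 = 1 - 4/q)
s(U, h) = 20*(-4 + U)/U (s(U, h) = (-4*(-5))*((-4 + U)/U) = 20*((-4 + U)/U) = 20*(-4 + U)/U)
A = -2328 (A = -2265 - 63 = -2328)
1/(A + s(77, -4)) = 1/(-2328 + (20 - 80/77)) = 1/(-2328 + 1460/77) = 1/(-177796/77) = -77/177796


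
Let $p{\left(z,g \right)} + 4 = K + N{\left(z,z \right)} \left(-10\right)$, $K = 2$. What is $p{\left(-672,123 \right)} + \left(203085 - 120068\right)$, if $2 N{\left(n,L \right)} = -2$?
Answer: $83025$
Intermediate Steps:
$N{\left(n,L \right)} = -1$ ($N{\left(n,L \right)} = \frac{1}{2} \left(-2\right) = -1$)
$p{\left(z,g \right)} = 8$ ($p{\left(z,g \right)} = -4 + \left(2 - -10\right) = -4 + \left(2 + 10\right) = -4 + 12 = 8$)
$p{\left(-672,123 \right)} + \left(203085 - 120068\right) = 8 + \left(203085 - 120068\right) = 8 + 83017 = 83025$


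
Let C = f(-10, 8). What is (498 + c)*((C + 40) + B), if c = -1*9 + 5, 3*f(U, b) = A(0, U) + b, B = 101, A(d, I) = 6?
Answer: 215878/3 ≈ 71959.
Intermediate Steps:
f(U, b) = 2 + b/3 (f(U, b) = (6 + b)/3 = 2 + b/3)
C = 14/3 (C = 2 + (⅓)*8 = 2 + 8/3 = 14/3 ≈ 4.6667)
c = -4 (c = -9 + 5 = -4)
(498 + c)*((C + 40) + B) = (498 - 4)*((14/3 + 40) + 101) = 494*(134/3 + 101) = 494*(437/3) = 215878/3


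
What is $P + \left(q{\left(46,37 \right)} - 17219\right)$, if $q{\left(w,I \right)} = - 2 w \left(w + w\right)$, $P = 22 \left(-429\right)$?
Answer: $-35121$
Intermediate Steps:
$P = -9438$
$q{\left(w,I \right)} = - 4 w^{2}$ ($q{\left(w,I \right)} = - 2 w 2 w = - 4 w^{2}$)
$P + \left(q{\left(46,37 \right)} - 17219\right) = -9438 - \left(17219 + 4 \cdot 46^{2}\right) = -9438 - 25683 = -35121$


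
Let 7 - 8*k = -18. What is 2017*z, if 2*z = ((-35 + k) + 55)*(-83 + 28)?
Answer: -20522975/16 ≈ -1.2827e+6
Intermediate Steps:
k = 25/8 (k = 7/8 - 1/8*(-18) = 7/8 + 9/4 = 25/8 ≈ 3.1250)
z = -10175/16 (z = (((-35 + 25/8) + 55)*(-83 + 28))/2 = ((-255/8 + 55)*(-55))/2 = ((185/8)*(-55))/2 = (1/2)*(-10175/8) = -10175/16 ≈ -635.94)
2017*z = 2017*(-10175/16) = -20522975/16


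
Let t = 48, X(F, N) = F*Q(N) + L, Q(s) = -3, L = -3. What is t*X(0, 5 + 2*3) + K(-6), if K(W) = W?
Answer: -150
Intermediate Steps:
X(F, N) = -3 - 3*F (X(F, N) = F*(-3) - 3 = -3*F - 3 = -3 - 3*F)
t*X(0, 5 + 2*3) + K(-6) = 48*(-3 - 3*0) - 6 = 48*(-3 + 0) - 6 = 48*(-3) - 6 = -144 - 6 = -150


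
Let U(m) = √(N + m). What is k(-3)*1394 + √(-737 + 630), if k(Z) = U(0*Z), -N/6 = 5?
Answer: I*(√107 + 1394*√30) ≈ 7645.6*I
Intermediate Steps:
N = -30 (N = -6*5 = -30)
U(m) = √(-30 + m)
k(Z) = I*√30 (k(Z) = √(-30 + 0*Z) = √(-30 + 0) = √(-30) = I*√30)
k(-3)*1394 + √(-737 + 630) = (I*√30)*1394 + √(-737 + 630) = 1394*I*√30 + √(-107) = 1394*I*√30 + I*√107 = I*√107 + 1394*I*√30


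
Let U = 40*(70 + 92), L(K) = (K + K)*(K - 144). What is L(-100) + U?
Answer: 55280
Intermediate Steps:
L(K) = 2*K*(-144 + K) (L(K) = (2*K)*(-144 + K) = 2*K*(-144 + K))
U = 6480 (U = 40*162 = 6480)
L(-100) + U = 2*(-100)*(-144 - 100) + 6480 = 2*(-100)*(-244) + 6480 = 48800 + 6480 = 55280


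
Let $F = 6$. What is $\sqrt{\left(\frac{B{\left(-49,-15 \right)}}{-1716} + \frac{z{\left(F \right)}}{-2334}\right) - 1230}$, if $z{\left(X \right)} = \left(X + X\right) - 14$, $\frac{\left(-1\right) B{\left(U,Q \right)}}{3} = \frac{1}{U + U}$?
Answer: $\frac{i \sqrt{26855587953153102}}{4672668} \approx 35.071 i$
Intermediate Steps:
$B{\left(U,Q \right)} = - \frac{3}{2 U}$ ($B{\left(U,Q \right)} = - \frac{3}{U + U} = - \frac{3}{2 U}$)
$z{\left(X \right)} = -14 + 2 X$ ($z{\left(X \right)} = 2 X - 14 = -14 + 2 X$)
$\sqrt{\left(\frac{B{\left(-49,-15 \right)}}{-1716} + \frac{z{\left(F \right)}}{-2334}\right) - 1230} = \sqrt{\left(\frac{\left(- \frac{3}{2}\right) \frac{1}{-49}}{-1716} + \frac{-14 + 2 \cdot 6}{-2334}\right) - 1230} = \sqrt{\left(\left(- \frac{3}{2}\right) \left(- \frac{1}{49}\right) \left(- \frac{1}{1716}\right) + \left(-14 + 12\right) \left(- \frac{1}{2334}\right)\right) - 1230} = \sqrt{\left(\frac{3}{98} \left(- \frac{1}{1716}\right) - - \frac{1}{1167}\right) - 1230} = \sqrt{\left(- \frac{1}{56056} + \frac{1}{1167}\right) - 1230} = \sqrt{\frac{54889}{65417352} - 1230} = \sqrt{- \frac{80463288071}{65417352}} = \frac{i \sqrt{26855587953153102}}{4672668}$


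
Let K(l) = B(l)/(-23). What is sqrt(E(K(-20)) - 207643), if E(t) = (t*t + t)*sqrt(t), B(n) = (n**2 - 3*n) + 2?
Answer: sqrt(-58107024763 + 4664814*I*sqrt(10626))/529 ≈ 1.8855 + 455.68*I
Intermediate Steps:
B(n) = 2 + n**2 - 3*n
K(l) = -2/23 - l**2/23 + 3*l/23 (K(l) = (2 + l**2 - 3*l)/(-23) = (2 + l**2 - 3*l)*(-1/23) = -2/23 - l**2/23 + 3*l/23)
E(t) = sqrt(t)*(t + t**2) (E(t) = (t**2 + t)*sqrt(t) = (t + t**2)*sqrt(t) = sqrt(t)*(t + t**2))
sqrt(E(K(-20)) - 207643) = sqrt((-2/23 - 1/23*(-20)**2 + (3/23)*(-20))**(3/2)*(1 + (-2/23 - 1/23*(-20)**2 + (3/23)*(-20))) - 207643) = sqrt((-2/23 - 1/23*400 - 60/23)**(3/2)*(1 + (-2/23 - 1/23*400 - 60/23)) - 207643) = sqrt((-2/23 - 400/23 - 60/23)**(3/2)*(1 + (-2/23 - 400/23 - 60/23)) - 207643) = sqrt((-462/23)**(3/2)*(1 - 462/23) - 207643) = sqrt(-462*I*sqrt(10626)/529*(-439/23) - 207643) = sqrt(202818*I*sqrt(10626)/12167 - 207643) = sqrt(-207643 + 202818*I*sqrt(10626)/12167)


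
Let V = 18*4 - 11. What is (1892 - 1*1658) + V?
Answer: 295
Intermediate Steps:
V = 61 (V = 72 - 11 = 61)
(1892 - 1*1658) + V = (1892 - 1*1658) + 61 = (1892 - 1658) + 61 = 234 + 61 = 295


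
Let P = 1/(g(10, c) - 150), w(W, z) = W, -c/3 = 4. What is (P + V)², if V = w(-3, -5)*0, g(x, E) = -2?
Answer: 1/23104 ≈ 4.3283e-5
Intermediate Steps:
c = -12 (c = -3*4 = -12)
P = -1/152 (P = 1/(-2 - 150) = 1/(-152) = -1/152 ≈ -0.0065789)
V = 0 (V = -3*0 = 0)
(P + V)² = (-1/152 + 0)² = (-1/152)² = 1/23104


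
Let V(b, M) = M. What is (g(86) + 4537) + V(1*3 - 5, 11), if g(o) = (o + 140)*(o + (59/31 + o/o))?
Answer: 763844/31 ≈ 24640.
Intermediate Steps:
g(o) = (140 + o)*(90/31 + o) (g(o) = (140 + o)*(o + (59*(1/31) + 1)) = (140 + o)*(o + (59/31 + 1)) = (140 + o)*(o + 90/31) = (140 + o)*(90/31 + o))
(g(86) + 4537) + V(1*3 - 5, 11) = ((12600/31 + 86² + (4430/31)*86) + 4537) + 11 = ((12600/31 + 7396 + 380980/31) + 4537) + 11 = (622856/31 + 4537) + 11 = 763503/31 + 11 = 763844/31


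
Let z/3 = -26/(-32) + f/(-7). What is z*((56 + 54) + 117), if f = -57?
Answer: 683043/112 ≈ 6098.6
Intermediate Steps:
z = 3009/112 (z = 3*(-26/(-32) - 57/(-7)) = 3*(-26*(-1/32) - 57*(-1/7)) = 3*(13/16 + 57/7) = 3*(1003/112) = 3009/112 ≈ 26.866)
z*((56 + 54) + 117) = 3009*((56 + 54) + 117)/112 = 3009*(110 + 117)/112 = (3009/112)*227 = 683043/112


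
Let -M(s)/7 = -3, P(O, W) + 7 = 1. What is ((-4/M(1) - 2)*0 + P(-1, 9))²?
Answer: 36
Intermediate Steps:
P(O, W) = -6 (P(O, W) = -7 + 1 = -6)
M(s) = 21 (M(s) = -7*(-3) = 21)
((-4/M(1) - 2)*0 + P(-1, 9))² = ((-4/21 - 2)*0 - 6)² = (-46/21*0 - 6)² = (0 - 6)² = (-6)² = 36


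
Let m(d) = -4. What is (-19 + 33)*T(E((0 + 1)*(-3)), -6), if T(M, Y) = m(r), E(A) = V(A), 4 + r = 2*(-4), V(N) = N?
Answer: -56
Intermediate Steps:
r = -12 (r = -4 + 2*(-4) = -4 - 8 = -12)
E(A) = A
T(M, Y) = -4
(-19 + 33)*T(E((0 + 1)*(-3)), -6) = (-19 + 33)*(-4) = 14*(-4) = -56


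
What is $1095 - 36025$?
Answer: $-34930$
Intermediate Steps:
$1095 - 36025 = -34930$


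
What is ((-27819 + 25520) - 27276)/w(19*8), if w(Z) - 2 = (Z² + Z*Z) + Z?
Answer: -29575/46362 ≈ -0.63791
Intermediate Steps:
w(Z) = 2 + Z + 2*Z² (w(Z) = 2 + ((Z² + Z*Z) + Z) = 2 + ((Z² + Z²) + Z) = 2 + (2*Z² + Z) = 2 + (Z + 2*Z²) = 2 + Z + 2*Z²)
((-27819 + 25520) - 27276)/w(19*8) = ((-27819 + 25520) - 27276)/(2 + 19*8 + 2*(19*8)²) = (-2299 - 27276)/(2 + 152 + 2*152²) = -29575/(2 + 152 + 2*23104) = -29575/(2 + 152 + 46208) = -29575/46362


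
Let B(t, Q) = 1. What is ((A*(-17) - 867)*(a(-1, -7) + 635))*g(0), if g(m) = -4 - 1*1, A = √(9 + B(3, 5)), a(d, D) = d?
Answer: 2748390 + 53890*√10 ≈ 2.9188e+6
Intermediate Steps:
A = √10 (A = √(9 + 1) = √10 ≈ 3.1623)
g(m) = -5 (g(m) = -4 - 1 = -5)
((A*(-17) - 867)*(a(-1, -7) + 635))*g(0) = ((√10*(-17) - 867)*(-1 + 635))*(-5) = ((-17*√10 - 867)*634)*(-5) = ((-867 - 17*√10)*634)*(-5) = (-549678 - 10778*√10)*(-5) = 2748390 + 53890*√10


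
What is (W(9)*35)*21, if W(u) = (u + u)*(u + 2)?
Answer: 145530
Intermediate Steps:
W(u) = 2*u*(2 + u) (W(u) = (2*u)*(2 + u) = 2*u*(2 + u))
(W(9)*35)*21 = ((2*9*(2 + 9))*35)*21 = ((2*9*11)*35)*21 = (198*35)*21 = 6930*21 = 145530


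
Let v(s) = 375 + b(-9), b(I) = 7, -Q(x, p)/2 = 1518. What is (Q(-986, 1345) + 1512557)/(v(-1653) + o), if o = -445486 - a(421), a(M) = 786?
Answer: -1509521/445890 ≈ -3.3854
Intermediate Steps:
Q(x, p) = -3036 (Q(x, p) = -2*1518 = -3036)
o = -446272 (o = -445486 - 1*786 = -445486 - 786 = -446272)
v(s) = 382 (v(s) = 375 + 7 = 382)
(Q(-986, 1345) + 1512557)/(v(-1653) + o) = (-3036 + 1512557)/(382 - 446272) = 1509521/(-445890) = 1509521*(-1/445890) = -1509521/445890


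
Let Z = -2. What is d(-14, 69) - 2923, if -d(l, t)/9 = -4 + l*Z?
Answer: -3139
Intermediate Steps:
d(l, t) = 36 + 18*l (d(l, t) = -9*(-4 + l*(-2)) = -9*(-4 - 2*l) = 36 + 18*l)
d(-14, 69) - 2923 = (36 + 18*(-14)) - 2923 = (36 - 252) - 2923 = -216 - 2923 = -3139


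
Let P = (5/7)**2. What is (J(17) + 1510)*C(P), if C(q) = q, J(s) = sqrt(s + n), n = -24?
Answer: 37750/49 + 25*I*sqrt(7)/49 ≈ 770.41 + 1.3499*I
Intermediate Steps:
P = 25/49 (P = (5*(1/7))**2 = (5/7)**2 = 25/49 ≈ 0.51020)
J(s) = sqrt(-24 + s) (J(s) = sqrt(s - 24) = sqrt(-24 + s))
(J(17) + 1510)*C(P) = (sqrt(-24 + 17) + 1510)*(25/49) = (sqrt(-7) + 1510)*(25/49) = (I*sqrt(7) + 1510)*(25/49) = (1510 + I*sqrt(7))*(25/49) = 37750/49 + 25*I*sqrt(7)/49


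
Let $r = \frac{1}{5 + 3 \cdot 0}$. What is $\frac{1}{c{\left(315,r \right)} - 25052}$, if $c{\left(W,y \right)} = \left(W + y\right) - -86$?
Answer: $- \frac{5}{123254} \approx -4.0567 \cdot 10^{-5}$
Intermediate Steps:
$r = \frac{1}{5}$ ($r = \frac{1}{5 + 0} = \frac{1}{5} \approx 0.2$)
$c{\left(W,y \right)} = 86 + W + y$ ($c{\left(W,y \right)} = \left(W + y\right) + \left(-39 + 125\right) = \left(W + y\right) + 86 = 86 + W + y$)
$\frac{1}{c{\left(315,r \right)} - 25052} = \frac{1}{\left(86 + 315 + \frac{1}{5}\right) - 25052} = \frac{1}{\frac{2006}{5} - 25052} = \frac{1}{- \frac{123254}{5}} = - \frac{5}{123254}$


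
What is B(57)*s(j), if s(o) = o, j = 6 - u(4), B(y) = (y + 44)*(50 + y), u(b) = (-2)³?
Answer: 151298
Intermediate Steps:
u(b) = -8
B(y) = (44 + y)*(50 + y)
j = 14 (j = 6 - 1*(-8) = 6 + 8 = 14)
B(57)*s(j) = (2200 + 57² + 94*57)*14 = (2200 + 3249 + 5358)*14 = 10807*14 = 151298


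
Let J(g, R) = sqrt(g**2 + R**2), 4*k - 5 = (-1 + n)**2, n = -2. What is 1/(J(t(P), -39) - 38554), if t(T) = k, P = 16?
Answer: -154216/5945637531 - 2*sqrt(6133)/5945637531 ≈ -2.5964e-5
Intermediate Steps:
k = 7/2 (k = 5/4 + (-1 - 2)**2/4 = 5/4 + (1/4)*(-3)**2 = 5/4 + (1/4)*9 = 5/4 + 9/4 = 7/2 ≈ 3.5000)
t(T) = 7/2
J(g, R) = sqrt(R**2 + g**2)
1/(J(t(P), -39) - 38554) = 1/(sqrt((-39)**2 + (7/2)**2) - 38554) = 1/(sqrt(1521 + 49/4) - 38554) = 1/(sqrt(6133/4) - 38554) = 1/(sqrt(6133)/2 - 38554) = 1/(-38554 + sqrt(6133)/2)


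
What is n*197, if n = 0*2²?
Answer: 0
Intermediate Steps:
n = 0 (n = 0*4 = 0)
n*197 = 0*197 = 0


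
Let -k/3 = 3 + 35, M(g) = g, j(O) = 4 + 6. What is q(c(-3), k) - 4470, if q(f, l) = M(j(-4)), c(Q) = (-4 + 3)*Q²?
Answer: -4460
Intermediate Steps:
j(O) = 10
c(Q) = -Q²
k = -114 (k = -3*(3 + 35) = -3*38 = -114)
q(f, l) = 10
q(c(-3), k) - 4470 = 10 - 4470 = -4460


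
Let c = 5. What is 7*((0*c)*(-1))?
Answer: 0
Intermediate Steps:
7*((0*c)*(-1)) = 7*((0*5)*(-1)) = 7*(0*(-1)) = 7*0 = 0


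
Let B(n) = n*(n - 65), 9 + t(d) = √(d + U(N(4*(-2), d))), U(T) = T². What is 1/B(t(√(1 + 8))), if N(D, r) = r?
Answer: 113/62836 + 83*√3/188508 ≈ 0.0025610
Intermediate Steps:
t(d) = -9 + √(d + d²)
B(n) = n*(-65 + n)
1/B(t(√(1 + 8))) = 1/((-9 + √(√(1 + 8)*(1 + √(1 + 8))))*(-65 + (-9 + √(√(1 + 8)*(1 + √(1 + 8)))))) = 1/((-9 + √(√9*(1 + √9)))*(-65 + (-9 + √(√9*(1 + √9))))) = 1/((-9 + √(3*(1 + 3)))*(-65 + (-9 + √(3*(1 + 3))))) = 1/((-9 + √(3*4))*(-65 + (-9 + √(3*4)))) = 1/((-9 + √12)*(-65 + (-9 + √12))) = 1/((-9 + 2*√3)*(-65 + (-9 + 2*√3))) = 1/((-9 + 2*√3)*(-74 + 2*√3)) = 1/((-74 + 2*√3)*(-9 + 2*√3))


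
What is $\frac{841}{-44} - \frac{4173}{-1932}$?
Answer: $- \frac{30025}{1771} \approx -16.954$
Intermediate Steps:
$\frac{841}{-44} - \frac{4173}{-1932} = 841 \left(- \frac{1}{44}\right) - - \frac{1391}{644} = - \frac{841}{44} + \frac{1391}{644} = - \frac{30025}{1771}$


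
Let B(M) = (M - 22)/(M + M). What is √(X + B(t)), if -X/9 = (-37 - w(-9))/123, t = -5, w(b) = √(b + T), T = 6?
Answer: √(908970 + 12300*I*√3)/410 ≈ 2.3255 + 0.027249*I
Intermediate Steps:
w(b) = √(6 + b) (w(b) = √(b + 6) = √(6 + b))
B(M) = (-22 + M)/(2*M) (B(M) = (-22 + M)/((2*M)) = (-22 + M)*(1/(2*M)) = (-22 + M)/(2*M))
X = 111/41 + 3*I*√3/41 (X = -9*(-37 - √(6 - 9))/123 = -9*(-37 - √(-3))/123 = -9*(-37 - I*√3)/123 = -9*(-37/123 - I*√3/123) = 111/41 + 3*I*√3/41 ≈ 2.7073 + 0.12674*I)
√(X + B(t)) = √((111/41 + 3*I*√3/41) + (½)*(-22 - 5)/(-5)) = √((111/41 + 3*I*√3/41) + (½)*(-⅕)*(-27)) = √((111/41 + 3*I*√3/41) + 27/10) = √(2217/410 + 3*I*√3/41)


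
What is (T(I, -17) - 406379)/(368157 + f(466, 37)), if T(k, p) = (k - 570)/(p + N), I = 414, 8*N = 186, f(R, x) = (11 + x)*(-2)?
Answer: -10160099/9201525 ≈ -1.1042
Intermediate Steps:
f(R, x) = -22 - 2*x
N = 93/4 (N = (⅛)*186 = 93/4 ≈ 23.250)
T(k, p) = (-570 + k)/(93/4 + p) (T(k, p) = (k - 570)/(p + 93/4) = (-570 + k)/(93/4 + p))
(T(I, -17) - 406379)/(368157 + f(466, 37)) = (4*(-570 + 414)/(93 + 4*(-17)) - 406379)/(368157 + (-22 - 2*37)) = (4*(-156)/(93 - 68) - 406379)/(368157 + (-22 - 74)) = (4*(-156)/25 - 406379)/(368157 - 96) = (4*(1/25)*(-156) - 406379)/368061 = (-624/25 - 406379)*(1/368061) = -10160099/25*1/368061 = -10160099/9201525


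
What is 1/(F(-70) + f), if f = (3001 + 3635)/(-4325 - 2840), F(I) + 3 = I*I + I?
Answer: 7165/34578819 ≈ 0.00020721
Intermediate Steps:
F(I) = -3 + I + I² (F(I) = -3 + (I*I + I) = -3 + (I² + I) = -3 + (I + I²) = -3 + I + I²)
f = -6636/7165 (f = 6636/(-7165) = 6636*(-1/7165) = -6636/7165 ≈ -0.92617)
1/(F(-70) + f) = 1/((-3 - 70 + (-70)²) - 6636/7165) = 1/((-3 - 70 + 4900) - 6636/7165) = 1/(4827 - 6636/7165) = 1/(34578819/7165) = 7165/34578819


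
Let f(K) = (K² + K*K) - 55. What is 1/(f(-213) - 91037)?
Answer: -1/354 ≈ -0.0028249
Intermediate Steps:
f(K) = -55 + 2*K² (f(K) = (K² + K²) - 55 = 2*K² - 55 = -55 + 2*K²)
1/(f(-213) - 91037) = 1/((-55 + 2*(-213)²) - 91037) = 1/((-55 + 2*45369) - 91037) = 1/((-55 + 90738) - 91037) = 1/(90683 - 91037) = 1/(-354) = -1/354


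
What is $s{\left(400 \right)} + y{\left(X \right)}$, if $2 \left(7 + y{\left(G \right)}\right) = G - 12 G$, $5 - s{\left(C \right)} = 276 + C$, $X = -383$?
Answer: $\frac{2857}{2} \approx 1428.5$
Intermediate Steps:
$s{\left(C \right)} = -271 - C$ ($s{\left(C \right)} = 5 - \left(276 + C\right) = -271 - C$)
$y{\left(G \right)} = -7 - \frac{11 G}{2}$ ($y{\left(G \right)} = -7 + \frac{G - 12 G}{2} = -7 + \frac{\left(-11\right) G}{2} = -7 - \frac{11 G}{2}$)
$s{\left(400 \right)} + y{\left(X \right)} = \left(-271 - 400\right) - - \frac{4199}{2} = \left(-271 - 400\right) + \left(-7 + \frac{4213}{2}\right) = -671 + \frac{4199}{2} = \frac{2857}{2}$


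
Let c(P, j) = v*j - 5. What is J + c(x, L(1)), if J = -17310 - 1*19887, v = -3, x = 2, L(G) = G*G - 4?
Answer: -37193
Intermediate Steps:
L(G) = -4 + G² (L(G) = G² - 4 = -4 + G²)
c(P, j) = -5 - 3*j (c(P, j) = -3*j - 5 = -5 - 3*j)
J = -37197 (J = -17310 - 19887 = -37197)
J + c(x, L(1)) = -37197 + (-5 - 3*(-4 + 1²)) = -37197 + (-5 - 3*(-4 + 1)) = -37197 + (-5 - 3*(-3)) = -37197 + (-5 + 9) = -37197 + 4 = -37193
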